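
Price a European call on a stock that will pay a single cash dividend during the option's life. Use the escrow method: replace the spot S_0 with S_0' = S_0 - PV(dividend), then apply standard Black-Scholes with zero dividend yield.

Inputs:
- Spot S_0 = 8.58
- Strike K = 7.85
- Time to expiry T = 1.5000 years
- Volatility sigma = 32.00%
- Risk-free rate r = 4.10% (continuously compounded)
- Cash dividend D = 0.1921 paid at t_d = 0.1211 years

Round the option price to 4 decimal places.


PV(D) = D * exp(-r * t_d) = 0.1921 * 0.99504721 = 0.19114857
S_0' = S_0 - PV(D) = 8.5800 - 0.19114857 = 8.38885143
d1 = (ln(S_0'/K) + (r + sigma^2/2)*T) / (sigma*sqrt(T)) = 0.52227735
d2 = d1 - sigma*sqrt(T) = 0.13035899
exp(-rT) = 0.94035295
N(d1) = 0.69926138; N(d2) = 0.55185880
C = S_0' * N(d1) - K * exp(-rT) * N(d2) = 8.38885143 * 0.69926138 - 7.8500 * 0.94035295 * 0.55185880 = 1.7923

Answer: Price = 1.7923


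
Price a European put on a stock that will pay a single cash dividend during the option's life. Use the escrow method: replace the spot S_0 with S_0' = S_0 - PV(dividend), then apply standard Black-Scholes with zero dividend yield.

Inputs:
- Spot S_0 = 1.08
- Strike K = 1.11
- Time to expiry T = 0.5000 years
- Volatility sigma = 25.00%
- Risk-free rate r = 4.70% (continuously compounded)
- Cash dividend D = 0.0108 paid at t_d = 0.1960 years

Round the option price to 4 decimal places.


PV(D) = D * exp(-r * t_d) = 0.0108 * 0.99083030 = 0.01070097
S_0' = S_0 - PV(D) = 1.0800 - 0.01070097 = 1.06929903
d1 = (ln(S_0'/K) + (r + sigma^2/2)*T) / (sigma*sqrt(T)) = 0.01000307
d2 = d1 - sigma*sqrt(T) = -0.16677363
exp(-rT) = 0.97677397
N(-d1) = 0.49600942; N(-d2) = 0.56622592
P = K * exp(-rT) * N(-d2) - S_0' * N(-d1) = 1.1100 * 0.97677397 * 0.56622592 - 1.06929903 * 0.49600942 = 0.0835

Answer: Price = 0.0835


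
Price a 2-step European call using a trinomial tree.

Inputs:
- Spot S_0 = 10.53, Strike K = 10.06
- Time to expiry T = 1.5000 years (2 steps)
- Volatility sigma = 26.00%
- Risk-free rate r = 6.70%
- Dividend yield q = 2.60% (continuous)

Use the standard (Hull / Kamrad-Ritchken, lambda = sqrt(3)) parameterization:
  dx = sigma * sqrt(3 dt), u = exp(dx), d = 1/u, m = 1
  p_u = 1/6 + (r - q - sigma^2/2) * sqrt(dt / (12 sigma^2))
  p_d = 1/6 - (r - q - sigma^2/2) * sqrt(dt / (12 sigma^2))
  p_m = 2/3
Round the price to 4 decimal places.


dt = T/N = 0.750000; dx = sigma*sqrt(3*dt) = 0.390000
u = exp(dx) = 1.476981; d = 1/u = 0.677057
p_u = 0.173590, p_m = 0.666667, p_d = 0.159744
Discount per step: exp(-r*dt) = 0.950992
Stock lattice S(k, j) with j the centered position index:
  k=0: S(0,+0) = 10.5300
  k=1: S(1,-1) = 7.1294; S(1,+0) = 10.5300; S(1,+1) = 15.5526
  k=2: S(2,-2) = 4.8270; S(2,-1) = 7.1294; S(2,+0) = 10.5300; S(2,+1) = 15.5526; S(2,+2) = 22.9709
Terminal payoffs V(N, j) = max(S_T - K, 0):
  V(2,-2) = 0.000000; V(2,-1) = 0.000000; V(2,+0) = 0.470000; V(2,+1) = 5.492608; V(2,+2) = 12.910903
Backward induction: V(k, j) = exp(-r*dt) * [p_u * V(k+1, j+1) + p_m * V(k+1, j) + p_d * V(k+1, j-1)]
  V(1,-1) = exp(-r*dt) * [p_u*0.470000 + p_m*0.000000 + p_d*0.000000] = 0.077589
  V(1,+0) = exp(-r*dt) * [p_u*5.492608 + p_m*0.470000 + p_d*0.000000] = 1.204710
  V(1,+1) = exp(-r*dt) * [p_u*12.910903 + p_m*5.492608 + p_d*0.470000] = 5.685045
  V(0,+0) = exp(-r*dt) * [p_u*5.685045 + p_m*1.204710 + p_d*0.077589] = 1.714067

Answer: Price = V(0,0) = 1.7141


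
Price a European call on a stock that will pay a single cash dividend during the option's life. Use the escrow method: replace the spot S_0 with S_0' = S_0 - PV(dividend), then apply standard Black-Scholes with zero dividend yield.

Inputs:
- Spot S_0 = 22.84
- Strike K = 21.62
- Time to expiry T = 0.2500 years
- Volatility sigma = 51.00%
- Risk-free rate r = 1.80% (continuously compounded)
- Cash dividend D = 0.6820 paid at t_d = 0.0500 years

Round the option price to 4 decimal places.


Answer: Price = 2.5480

Derivation:
PV(D) = D * exp(-r * t_d) = 0.6820 * 0.99910040 = 0.68138648
S_0' = S_0 - PV(D) = 22.8400 - 0.68138648 = 22.15861352
d1 = (ln(S_0'/K) + (r + sigma^2/2)*T) / (sigma*sqrt(T)) = 0.24164698
d2 = d1 - sigma*sqrt(T) = -0.01335302
exp(-rT) = 0.99551011
N(d1) = 0.59547314; N(d2) = 0.49467308
C = S_0' * N(d1) - K * exp(-rT) * N(d2) = 22.15861352 * 0.59547314 - 21.6200 * 0.99551011 * 0.49467308 = 2.5480


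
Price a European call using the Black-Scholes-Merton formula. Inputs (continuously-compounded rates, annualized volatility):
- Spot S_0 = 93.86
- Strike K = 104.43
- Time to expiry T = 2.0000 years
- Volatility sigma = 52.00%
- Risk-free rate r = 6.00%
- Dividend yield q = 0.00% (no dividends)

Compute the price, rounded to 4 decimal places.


Answer: Price = 27.3743

Derivation:
d1 = (ln(S/K) + (r - q + 0.5*sigma^2) * T) / (sigma * sqrt(T)) = 0.38576390
d2 = d1 - sigma * sqrt(T) = -0.34962715
exp(-rT) = 0.88692044; exp(-qT) = 1.00000000
C = S_0 * exp(-qT) * N(d1) - K * exp(-rT) * N(d2)
N(d1) = 0.65016423; N(d2) = 0.36330927
C = 93.8600 * 1.00000000 * 0.65016423 - 104.4300 * 0.88692044 * 0.36330927 = 27.3743


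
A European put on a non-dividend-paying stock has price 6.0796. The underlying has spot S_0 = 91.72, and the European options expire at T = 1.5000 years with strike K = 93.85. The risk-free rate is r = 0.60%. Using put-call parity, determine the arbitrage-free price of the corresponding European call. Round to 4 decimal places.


Put-call parity: C - P = S_0 * exp(-qT) - K * exp(-rT).
S_0 * exp(-qT) = 91.7200 * 1.00000000 = 91.72000000
K * exp(-rT) = 93.8500 * 0.99104038 = 93.00913955
C = P + S*exp(-qT) - K*exp(-rT)
C = 6.0796 + 91.72000000 - 93.00913955 = 4.7905

Answer: Call price = 4.7905


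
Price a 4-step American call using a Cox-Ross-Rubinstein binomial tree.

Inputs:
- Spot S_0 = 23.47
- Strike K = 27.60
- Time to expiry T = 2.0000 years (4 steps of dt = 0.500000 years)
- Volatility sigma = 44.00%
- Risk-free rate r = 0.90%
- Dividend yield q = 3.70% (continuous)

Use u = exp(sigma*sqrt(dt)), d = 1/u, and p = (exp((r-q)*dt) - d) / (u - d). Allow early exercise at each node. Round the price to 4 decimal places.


Answer: Price = V(0,0) = 3.8728

Derivation:
dt = T/N = 0.500000
u = exp(sigma*sqrt(dt)) = 1.364963; d = 1/u = 0.732621
p = (exp((r-q)*dt) - d) / (u - d) = 0.400854
Discount per step: exp(-r*dt) = 0.995510
Stock lattice S(k, i) with i counting down-moves:
  k=0: S(0,0) = 23.4700
  k=1: S(1,0) = 32.0357; S(1,1) = 17.1946
  k=2: S(2,0) = 43.7275; S(2,1) = 23.4700; S(2,2) = 12.5971
  k=3: S(3,0) = 59.6864; S(3,1) = 32.0357; S(3,2) = 17.1946; S(3,3) = 9.2289
  k=4: S(4,0) = 81.4697; S(4,1) = 43.7275; S(4,2) = 23.4700; S(4,3) = 12.5971; S(4,4) = 6.7613
Terminal payoffs V(N, i) = max(S_T - K, 0):
  V(4,0) = 53.869681; V(4,1) = 16.127490; V(4,2) = 0.000000; V(4,3) = 0.000000; V(4,4) = 0.000000
Backward induction: V(k, i) = exp(-r*dt) * [p * V(k+1, i) + (1-p) * V(k+1, i+1)]; then take max(V_cont, immediate exercise) for American.
  V(3,0) = exp(-r*dt) * [p*53.869681 + (1-p)*16.127490] = 31.116260; exercise = 32.086386; V(3,0) = max -> 32.086386
  V(3,1) = exp(-r*dt) * [p*16.127490 + (1-p)*0.000000] = 6.435743; exercise = 4.435671; V(3,1) = max -> 6.435743
  V(3,2) = exp(-r*dt) * [p*0.000000 + (1-p)*0.000000] = 0.000000; exercise = 0.000000; V(3,2) = max -> 0.000000
  V(3,3) = exp(-r*dt) * [p*0.000000 + (1-p)*0.000000] = 0.000000; exercise = 0.000000; V(3,3) = max -> 0.000000
  V(2,0) = exp(-r*dt) * [p*32.086386 + (1-p)*6.435743] = 16.642845; exercise = 16.127490; V(2,0) = max -> 16.642845
  V(2,1) = exp(-r*dt) * [p*6.435743 + (1-p)*0.000000] = 2.568210; exercise = 0.000000; V(2,1) = max -> 2.568210
  V(2,2) = exp(-r*dt) * [p*0.000000 + (1-p)*0.000000] = 0.000000; exercise = 0.000000; V(2,2) = max -> 0.000000
  V(1,0) = exp(-r*dt) * [p*16.642845 + (1-p)*2.568210] = 8.173222; exercise = 4.435671; V(1,0) = max -> 8.173222
  V(1,1) = exp(-r*dt) * [p*2.568210 + (1-p)*0.000000] = 1.024855; exercise = 0.000000; V(1,1) = max -> 1.024855
  V(0,0) = exp(-r*dt) * [p*8.173222 + (1-p)*1.024855] = 3.872840; exercise = 0.000000; V(0,0) = max -> 3.872840


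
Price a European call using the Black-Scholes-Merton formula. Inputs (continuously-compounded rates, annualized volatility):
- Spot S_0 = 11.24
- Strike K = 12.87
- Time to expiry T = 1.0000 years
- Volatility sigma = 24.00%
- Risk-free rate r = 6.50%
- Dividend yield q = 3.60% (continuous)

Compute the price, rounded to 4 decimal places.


d1 = (ln(S/K) + (r - q + 0.5*sigma^2) * T) / (sigma * sqrt(T)) = -0.32341740
d2 = d1 - sigma * sqrt(T) = -0.56341740
exp(-rT) = 0.93706746; exp(-qT) = 0.96464029
C = S_0 * exp(-qT) * N(d1) - K * exp(-rT) * N(d2)
N(d1) = 0.37318958; N(d2) = 0.28657534
C = 11.2400 * 0.96464029 * 0.37318958 - 12.8700 * 0.93706746 * 0.28657534 = 0.5902

Answer: Price = 0.5902


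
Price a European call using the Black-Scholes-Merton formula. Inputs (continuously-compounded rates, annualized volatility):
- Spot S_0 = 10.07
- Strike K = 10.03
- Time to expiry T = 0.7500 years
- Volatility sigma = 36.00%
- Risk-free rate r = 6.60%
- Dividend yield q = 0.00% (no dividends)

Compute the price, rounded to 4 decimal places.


Answer: Price = 1.4948

Derivation:
d1 = (ln(S/K) + (r - q + 0.5*sigma^2) * T) / (sigma * sqrt(T)) = 0.32742209
d2 = d1 - sigma * sqrt(T) = 0.01565294
exp(-rT) = 0.95170516; exp(-qT) = 1.00000000
C = S_0 * exp(-qT) * N(d1) - K * exp(-rT) * N(d2)
N(d1) = 0.62832567; N(d2) = 0.50624437
C = 10.0700 * 1.00000000 * 0.62832567 - 10.0300 * 0.95170516 * 0.50624437 = 1.4948


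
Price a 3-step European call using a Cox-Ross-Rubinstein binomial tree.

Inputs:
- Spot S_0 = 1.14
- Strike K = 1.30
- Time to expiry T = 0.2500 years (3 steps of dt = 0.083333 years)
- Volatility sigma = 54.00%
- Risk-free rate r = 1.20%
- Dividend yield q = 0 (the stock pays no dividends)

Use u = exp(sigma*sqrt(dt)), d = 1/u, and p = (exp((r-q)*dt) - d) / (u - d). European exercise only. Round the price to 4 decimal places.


dt = T/N = 0.083333
u = exp(sigma*sqrt(dt)) = 1.168691; d = 1/u = 0.855658
p = (exp((r-q)*dt) - d) / (u - d) = 0.464304
Discount per step: exp(-r*dt) = 0.999000
Stock lattice S(k, i) with i counting down-moves:
  k=0: S(0,0) = 1.1400
  k=1: S(1,0) = 1.3323; S(1,1) = 0.9755
  k=2: S(2,0) = 1.5571; S(2,1) = 1.1400; S(2,2) = 0.8347
  k=3: S(3,0) = 1.8197; S(3,1) = 1.3323; S(3,2) = 0.9755; S(3,3) = 0.7142
Terminal payoffs V(N, i) = max(S_T - K, 0):
  V(3,0) = 0.519719; V(3,1) = 0.032308; V(3,2) = 0.000000; V(3,3) = 0.000000
Backward induction: V(k, i) = exp(-r*dt) * [p * V(k+1, i) + (1-p) * V(k+1, i+1)].
  V(2,0) = exp(-r*dt) * [p*0.519719 + (1-p)*0.032308] = 0.258356
  V(2,1) = exp(-r*dt) * [p*0.032308 + (1-p)*0.000000] = 0.014986
  V(2,2) = exp(-r*dt) * [p*0.000000 + (1-p)*0.000000] = 0.000000
  V(1,0) = exp(-r*dt) * [p*0.258356 + (1-p)*0.014986] = 0.127856
  V(1,1) = exp(-r*dt) * [p*0.014986 + (1-p)*0.000000] = 0.006951
  V(0,0) = exp(-r*dt) * [p*0.127856 + (1-p)*0.006951] = 0.063024

Answer: Price = V(0,0) = 0.0630


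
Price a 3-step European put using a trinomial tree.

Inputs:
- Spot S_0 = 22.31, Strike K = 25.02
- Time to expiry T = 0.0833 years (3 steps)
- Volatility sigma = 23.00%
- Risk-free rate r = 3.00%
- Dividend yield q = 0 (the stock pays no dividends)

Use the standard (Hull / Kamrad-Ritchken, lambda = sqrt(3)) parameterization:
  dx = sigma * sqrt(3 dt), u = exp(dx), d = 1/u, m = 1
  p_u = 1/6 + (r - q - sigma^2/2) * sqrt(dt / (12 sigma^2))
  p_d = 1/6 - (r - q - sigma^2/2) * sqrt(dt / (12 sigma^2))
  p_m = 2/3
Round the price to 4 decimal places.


dt = T/N = 0.027767; dx = sigma*sqrt(3*dt) = 0.066382
u = exp(dx) = 1.068635; d = 1/u = 0.935773
p_u = 0.167409, p_m = 0.666667, p_d = 0.165924
Discount per step: exp(-r*dt) = 0.999167
Stock lattice S(k, j) with j the centered position index:
  k=0: S(0,+0) = 22.3100
  k=1: S(1,-1) = 20.8771; S(1,+0) = 22.3100; S(1,+1) = 23.8412
  k=2: S(2,-2) = 19.5362; S(2,-1) = 20.8771; S(2,+0) = 22.3100; S(2,+1) = 23.8412; S(2,+2) = 25.4776
  k=3: S(3,-3) = 18.2815; S(3,-2) = 19.5362; S(3,-1) = 20.8771; S(3,+0) = 22.3100; S(3,+1) = 23.8412; S(3,+2) = 25.4776; S(3,+3) = 27.2262
Terminal payoffs V(N, j) = max(K - S_T, 0):
  V(3,-3) = 6.738511; V(3,-2) = 5.483764; V(3,-1) = 4.142897; V(3,+0) = 2.710000; V(3,+1) = 1.178756; V(3,+2) = 0.000000; V(3,+3) = 0.000000
Backward induction: V(k, j) = exp(-r*dt) * [p_u * V(k+1, j+1) + p_m * V(k+1, j) + p_d * V(k+1, j-1)]
  V(2,-2) = exp(-r*dt) * [p_u*4.142897 + p_m*5.483764 + p_d*6.738511] = 5.462931
  V(2,-1) = exp(-r*dt) * [p_u*2.710000 + p_m*4.142897 + p_d*5.483764] = 4.122064
  V(2,+0) = exp(-r*dt) * [p_u*1.178756 + p_m*2.710000 + p_d*4.142897] = 2.689167
  V(2,+1) = exp(-r*dt) * [p_u*0.000000 + p_m*1.178756 + p_d*2.710000] = 1.234463
  V(2,+2) = exp(-r*dt) * [p_u*0.000000 + p_m*0.000000 + p_d*1.178756] = 0.195421
  V(1,-1) = exp(-r*dt) * [p_u*2.689167 + p_m*4.122064 + p_d*5.462931] = 4.101249
  V(1,+0) = exp(-r*dt) * [p_u*1.234463 + p_m*2.689167 + p_d*4.122064] = 2.681154
  V(1,+1) = exp(-r*dt) * [p_u*0.195421 + p_m*1.234463 + p_d*2.689167] = 1.300805
  V(0,+0) = exp(-r*dt) * [p_u*1.300805 + p_m*2.681154 + p_d*4.101249] = 2.683463

Answer: Price = V(0,0) = 2.6835


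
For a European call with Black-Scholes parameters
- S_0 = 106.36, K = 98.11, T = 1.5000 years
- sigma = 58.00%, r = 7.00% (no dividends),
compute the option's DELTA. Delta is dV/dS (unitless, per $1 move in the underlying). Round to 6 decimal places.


d1 = 0.6166523815; d2 = -0.0936996439
phi(d1) = 0.3298660510; exp(-qT) = 1.0000000000; exp(-rT) = 0.9003245226
N(d1) = 0.7312679819
Delta = exp(-qT) * N(d1) = 1.0000000000 * 0.7312679819 = 0.731268

Answer: Delta = 0.731268


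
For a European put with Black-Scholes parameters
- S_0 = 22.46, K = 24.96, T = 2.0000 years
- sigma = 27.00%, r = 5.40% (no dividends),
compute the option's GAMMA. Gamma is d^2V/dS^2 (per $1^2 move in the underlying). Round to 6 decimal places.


d1 = 0.1973650411; d2 = -0.1844726208
phi(d1) = 0.3912474664; exp(-qT) = 1.0000000000; exp(-rT) = 0.8976275964
Gamma = exp(-qT) * phi(d1) / (S * sigma * sqrt(T)) = 1.0000000000 * 0.3912474664 / (22.4600 * 0.2700 * 1.4142135624) = 0.045621

Answer: Gamma = 0.045621


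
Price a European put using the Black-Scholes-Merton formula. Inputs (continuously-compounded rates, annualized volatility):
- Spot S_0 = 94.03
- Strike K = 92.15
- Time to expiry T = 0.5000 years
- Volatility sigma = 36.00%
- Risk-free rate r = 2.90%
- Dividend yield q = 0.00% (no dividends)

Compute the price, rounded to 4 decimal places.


d1 = (ln(S/K) + (r - q + 0.5*sigma^2) * T) / (sigma * sqrt(T)) = 0.26357875
d2 = d1 - sigma * sqrt(T) = 0.00902031
exp(-rT) = 0.98560462; exp(-qT) = 1.00000000
P = K * exp(-rT) * N(-d2) - S_0 * exp(-qT) * N(-d1)
N(-d1) = 0.39605227; N(-d2) = 0.49640147
P = 92.1500 * 0.98560462 * 0.49640147 - 94.0300 * 1.00000000 * 0.39605227 = 7.8441

Answer: Price = 7.8441


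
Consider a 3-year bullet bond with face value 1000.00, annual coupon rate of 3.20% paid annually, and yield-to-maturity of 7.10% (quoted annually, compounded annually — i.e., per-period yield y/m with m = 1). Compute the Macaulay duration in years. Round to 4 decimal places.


Coupon per period c = face * coupon_rate / m = 32.000000
Periods per year m = 1; per-period yield y/m = 0.071000
Number of cashflows N = 3
Cashflows (t years, CF_t, discount factor 1/(1+y/m)^(m*t), PV):
  t = 1.0000: CF_t = 32.000000, DF = 0.933707, PV = 29.878618
  t = 2.0000: CF_t = 32.000000, DF = 0.871808, PV = 27.897869
  t = 3.0000: CF_t = 1032.000000, DF = 0.814013, PV = 840.061893
Price P = sum_t PV_t = 897.838381
Macaulay numerator sum_t t * PV_t:
  t * PV_t at t = 1.0000: 29.878618
  t * PV_t at t = 2.0000: 55.795739
  t * PV_t at t = 3.0000: 2520.185680
Macaulay duration D = (sum_t t * PV_t) / P = 2605.860037 / 897.838381 = 2.902371

Answer: Macaulay duration = 2.9024 years


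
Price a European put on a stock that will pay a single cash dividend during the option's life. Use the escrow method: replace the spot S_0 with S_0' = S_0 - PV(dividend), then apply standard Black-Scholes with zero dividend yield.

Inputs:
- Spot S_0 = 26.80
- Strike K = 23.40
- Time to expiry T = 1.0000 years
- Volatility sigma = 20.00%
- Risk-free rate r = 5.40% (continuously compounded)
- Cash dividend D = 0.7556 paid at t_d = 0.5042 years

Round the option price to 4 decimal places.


PV(D) = D * exp(-r * t_d) = 0.7556 * 0.97314051 = 0.73530497
S_0' = S_0 - PV(D) = 26.8000 - 0.73530497 = 26.06469503
d1 = (ln(S_0'/K) + (r + sigma^2/2)*T) / (sigma*sqrt(T)) = 0.90922848
d2 = d1 - sigma*sqrt(T) = 0.70922848
exp(-rT) = 0.94743211
N(-d1) = 0.18161477; N(-d2) = 0.23909135
P = K * exp(-rT) * N(-d2) - S_0' * N(-d1) = 23.4000 * 0.94743211 * 0.23909135 - 26.06469503 * 0.18161477 = 0.5669

Answer: Price = 0.5669


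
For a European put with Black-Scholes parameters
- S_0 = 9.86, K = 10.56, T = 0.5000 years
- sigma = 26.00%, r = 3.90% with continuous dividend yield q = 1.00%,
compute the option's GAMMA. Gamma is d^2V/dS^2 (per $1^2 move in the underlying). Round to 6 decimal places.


d1 = -0.2022712109; d2 = -0.3861189740
phi(d1) = 0.3908640981; exp(-qT) = 0.9950124792; exp(-rT) = 0.9806888952
Gamma = exp(-qT) * phi(d1) / (S * sigma * sqrt(T)) = 0.9950124792 * 0.3908640981 / (9.8600 * 0.2600 * 0.7071067812) = 0.214545

Answer: Gamma = 0.214545


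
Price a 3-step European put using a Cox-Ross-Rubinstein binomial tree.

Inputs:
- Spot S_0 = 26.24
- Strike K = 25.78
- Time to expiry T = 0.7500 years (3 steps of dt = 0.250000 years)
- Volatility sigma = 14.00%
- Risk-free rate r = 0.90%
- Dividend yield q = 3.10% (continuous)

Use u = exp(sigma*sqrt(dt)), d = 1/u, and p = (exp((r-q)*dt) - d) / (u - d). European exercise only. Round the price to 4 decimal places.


dt = T/N = 0.250000
u = exp(sigma*sqrt(dt)) = 1.072508; d = 1/u = 0.932394
p = (exp((r-q)*dt) - d) / (u - d) = 0.443361
Discount per step: exp(-r*dt) = 0.997753
Stock lattice S(k, i) with i counting down-moves:
  k=0: S(0,0) = 26.2400
  k=1: S(1,0) = 28.1426; S(1,1) = 24.4660
  k=2: S(2,0) = 30.1832; S(2,1) = 26.2400; S(2,2) = 22.8120
  k=3: S(3,0) = 32.3717; S(3,1) = 28.1426; S(3,2) = 24.4660; S(3,3) = 21.2697
Terminal payoffs V(N, i) = max(K - S_T, 0):
  V(3,0) = 0.000000; V(3,1) = 0.000000; V(3,2) = 1.313986; V(3,3) = 4.510269
Backward induction: V(k, i) = exp(-r*dt) * [p * V(k+1, i) + (1-p) * V(k+1, i+1)].
  V(2,0) = exp(-r*dt) * [p*0.000000 + (1-p)*0.000000] = 0.000000
  V(2,1) = exp(-r*dt) * [p*0.000000 + (1-p)*1.313986] = 0.729772
  V(2,2) = exp(-r*dt) * [p*1.313986 + (1-p)*4.510269] = 3.086209
  V(1,0) = exp(-r*dt) * [p*0.000000 + (1-p)*0.729772] = 0.405306
  V(1,1) = exp(-r*dt) * [p*0.729772 + (1-p)*3.086209] = 2.036868
  V(0,0) = exp(-r*dt) * [p*0.405306 + (1-p)*2.036868] = 1.310545

Answer: Price = V(0,0) = 1.3105


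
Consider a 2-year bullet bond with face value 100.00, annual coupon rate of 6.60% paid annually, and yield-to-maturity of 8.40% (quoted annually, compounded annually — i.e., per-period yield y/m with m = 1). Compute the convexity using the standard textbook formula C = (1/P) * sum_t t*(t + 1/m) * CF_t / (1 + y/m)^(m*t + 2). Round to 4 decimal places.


Answer: Convexity = 4.8920

Derivation:
Coupon per period c = face * coupon_rate / m = 6.600000
Periods per year m = 1; per-period yield y/m = 0.084000
Number of cashflows N = 2
Cashflows (t years, CF_t, discount factor 1/(1+y/m)^(m*t), PV):
  t = 1.0000: CF_t = 6.600000, DF = 0.922509, PV = 6.088561
  t = 2.0000: CF_t = 106.600000, DF = 0.851023, PV = 90.719081
Price P = sum_t PV_t = 96.807642
Convexity numerator sum_t t*(t + 1/m) * CF_t / (1+y/m)^(m*t + 2):
  t = 1.0000: term = 10.363014
  t = 2.0000: term = 463.224292
Convexity = (1/P) * sum = 473.587306 / 96.807642 = 4.892045


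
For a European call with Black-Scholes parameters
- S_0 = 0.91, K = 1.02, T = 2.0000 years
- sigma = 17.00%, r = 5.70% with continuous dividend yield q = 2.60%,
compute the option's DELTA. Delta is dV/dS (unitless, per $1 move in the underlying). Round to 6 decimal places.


d1 = -0.0965546272; d2 = -0.3369709328
phi(d1) = 0.3970869792; exp(-qT) = 0.9493288668; exp(-rT) = 0.8922579559
N(d1) = 0.4615400451
Delta = exp(-qT) * N(d1) = 0.9493288668 * 0.4615400451 = 0.438153

Answer: Delta = 0.438153


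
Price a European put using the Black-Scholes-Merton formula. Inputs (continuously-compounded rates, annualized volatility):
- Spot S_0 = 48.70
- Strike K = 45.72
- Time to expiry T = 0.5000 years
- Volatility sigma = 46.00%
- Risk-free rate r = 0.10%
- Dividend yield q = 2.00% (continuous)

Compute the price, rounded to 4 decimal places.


Answer: Price = 4.8889

Derivation:
d1 = (ln(S/K) + (r - q + 0.5*sigma^2) * T) / (sigma * sqrt(T)) = 0.32755397
d2 = d1 - sigma * sqrt(T) = 0.00228485
exp(-rT) = 0.99950012; exp(-qT) = 0.99004983
P = K * exp(-rT) * N(-d2) - S_0 * exp(-qT) * N(-d1)
N(-d1) = 0.37162447; N(-d2) = 0.49908848
P = 45.7200 * 0.99950012 * 0.49908848 - 48.7000 * 0.99004983 * 0.37162447 = 4.8889


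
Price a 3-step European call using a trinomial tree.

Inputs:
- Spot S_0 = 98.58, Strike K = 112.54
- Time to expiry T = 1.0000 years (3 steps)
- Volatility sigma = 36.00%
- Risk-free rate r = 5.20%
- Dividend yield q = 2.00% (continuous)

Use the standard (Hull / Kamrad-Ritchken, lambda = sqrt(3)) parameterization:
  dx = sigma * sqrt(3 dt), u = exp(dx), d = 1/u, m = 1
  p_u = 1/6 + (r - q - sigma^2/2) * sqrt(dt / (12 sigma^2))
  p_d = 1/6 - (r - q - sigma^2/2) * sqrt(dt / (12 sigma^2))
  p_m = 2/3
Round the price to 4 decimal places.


dt = T/N = 0.333333; dx = sigma*sqrt(3*dt) = 0.360000
u = exp(dx) = 1.433329; d = 1/u = 0.697676
p_u = 0.151481, p_m = 0.666667, p_d = 0.181852
Discount per step: exp(-r*dt) = 0.982816
Stock lattice S(k, j) with j the centered position index:
  k=0: S(0,+0) = 98.5800
  k=1: S(1,-1) = 68.7769; S(1,+0) = 98.5800; S(1,+1) = 141.2976
  k=2: S(2,-2) = 47.9840; S(2,-1) = 68.7769; S(2,+0) = 98.5800; S(2,+1) = 141.2976; S(2,+2) = 202.5260
  k=3: S(3,-3) = 33.4773; S(3,-2) = 47.9840; S(3,-1) = 68.7769; S(3,+0) = 98.5800; S(3,+1) = 141.2976; S(3,+2) = 202.5260; S(3,+3) = 290.2865
Terminal payoffs V(N, j) = max(S_T - K, 0):
  V(3,-3) = 0.000000; V(3,-2) = 0.000000; V(3,-1) = 0.000000; V(3,+0) = 0.000000; V(3,+1) = 28.757614; V(3,+2) = 89.986026; V(3,+3) = 177.746510
Backward induction: V(k, j) = exp(-r*dt) * [p_u * V(k+1, j+1) + p_m * V(k+1, j) + p_d * V(k+1, j-1)]
  V(2,-2) = exp(-r*dt) * [p_u*0.000000 + p_m*0.000000 + p_d*0.000000] = 0.000000
  V(2,-1) = exp(-r*dt) * [p_u*0.000000 + p_m*0.000000 + p_d*0.000000] = 0.000000
  V(2,+0) = exp(-r*dt) * [p_u*28.757614 + p_m*0.000000 + p_d*0.000000] = 4.281388
  V(2,+1) = exp(-r*dt) * [p_u*89.986026 + p_m*28.757614 + p_d*0.000000] = 32.239274
  V(2,+2) = exp(-r*dt) * [p_u*177.746510 + p_m*89.986026 + p_d*28.757614] = 90.562186
  V(1,-1) = exp(-r*dt) * [p_u*4.281388 + p_m*0.000000 + p_d*0.000000] = 0.637406
  V(1,+0) = exp(-r*dt) * [p_u*32.239274 + p_m*4.281388 + p_d*0.000000] = 7.604944
  V(1,+1) = exp(-r*dt) * [p_u*90.562186 + p_m*32.239274 + p_d*4.281388] = 35.371472
  V(0,+0) = exp(-r*dt) * [p_u*35.371472 + p_m*7.604944 + p_d*0.637406] = 10.362811

Answer: Price = V(0,0) = 10.3628


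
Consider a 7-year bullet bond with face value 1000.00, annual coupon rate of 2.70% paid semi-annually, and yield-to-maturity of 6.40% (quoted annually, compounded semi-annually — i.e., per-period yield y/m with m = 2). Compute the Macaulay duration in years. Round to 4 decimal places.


Coupon per period c = face * coupon_rate / m = 13.500000
Periods per year m = 2; per-period yield y/m = 0.032000
Number of cashflows N = 14
Cashflows (t years, CF_t, discount factor 1/(1+y/m)^(m*t), PV):
  t = 0.5000: CF_t = 13.500000, DF = 0.968992, PV = 13.081395
  t = 1.0000: CF_t = 13.500000, DF = 0.938946, PV = 12.675771
  t = 1.5000: CF_t = 13.500000, DF = 0.909831, PV = 12.282724
  t = 2.0000: CF_t = 13.500000, DF = 0.881620, PV = 11.901864
  t = 2.5000: CF_t = 13.500000, DF = 0.854283, PV = 11.532814
  t = 3.0000: CF_t = 13.500000, DF = 0.827793, PV = 11.175207
  t = 3.5000: CF_t = 13.500000, DF = 0.802125, PV = 10.828689
  t = 4.0000: CF_t = 13.500000, DF = 0.777253, PV = 10.492916
  t = 4.5000: CF_t = 13.500000, DF = 0.753152, PV = 10.167554
  t = 5.0000: CF_t = 13.500000, DF = 0.729799, PV = 9.852281
  t = 5.5000: CF_t = 13.500000, DF = 0.707169, PV = 9.546784
  t = 6.0000: CF_t = 13.500000, DF = 0.685241, PV = 9.250760
  t = 6.5000: CF_t = 13.500000, DF = 0.663994, PV = 8.963914
  t = 7.0000: CF_t = 1013.500000, DF = 0.643405, PV = 652.090677
Price P = sum_t PV_t = 793.843350
Macaulay numerator sum_t t * PV_t:
  t * PV_t at t = 0.5000: 6.540698
  t * PV_t at t = 1.0000: 12.675771
  t * PV_t at t = 1.5000: 18.424085
  t * PV_t at t = 2.0000: 23.803728
  t * PV_t at t = 2.5000: 28.832035
  t * PV_t at t = 3.0000: 33.525622
  t * PV_t at t = 3.5000: 37.900412
  t * PV_t at t = 4.0000: 41.971663
  t * PV_t at t = 4.5000: 45.753994
  t * PV_t at t = 5.0000: 49.261406
  t * PV_t at t = 5.5000: 52.507312
  t * PV_t at t = 6.0000: 55.504558
  t * PV_t at t = 6.5000: 58.265444
  t * PV_t at t = 7.0000: 4564.634737
Macaulay duration D = (sum_t t * PV_t) / P = 5029.601464 / 793.843350 = 6.335761

Answer: Macaulay duration = 6.3358 years


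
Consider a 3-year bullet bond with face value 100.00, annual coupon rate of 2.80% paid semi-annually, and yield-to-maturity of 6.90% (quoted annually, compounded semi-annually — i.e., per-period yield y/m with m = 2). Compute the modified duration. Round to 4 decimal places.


Answer: Modified duration = 2.7946

Derivation:
Coupon per period c = face * coupon_rate / m = 1.400000
Periods per year m = 2; per-period yield y/m = 0.034500
Number of cashflows N = 6
Cashflows (t years, CF_t, discount factor 1/(1+y/m)^(m*t), PV):
  t = 0.5000: CF_t = 1.400000, DF = 0.966651, PV = 1.353311
  t = 1.0000: CF_t = 1.400000, DF = 0.934413, PV = 1.308179
  t = 1.5000: CF_t = 1.400000, DF = 0.903251, PV = 1.264552
  t = 2.0000: CF_t = 1.400000, DF = 0.873128, PV = 1.222379
  t = 2.5000: CF_t = 1.400000, DF = 0.844010, PV = 1.181614
  t = 3.0000: CF_t = 101.400000, DF = 0.815863, PV = 82.728469
Price P = sum_t PV_t = 89.058503
First compute Macaulay numerator sum_t t * PV_t:
  t * PV_t at t = 0.5000: 0.676655
  t * PV_t at t = 1.0000: 1.308179
  t * PV_t at t = 1.5000: 1.896827
  t * PV_t at t = 2.0000: 2.444759
  t * PV_t at t = 2.5000: 2.954035
  t * PV_t at t = 3.0000: 248.185406
Macaulay duration D = 257.465861 / 89.058503 = 2.890974
Modified duration = D / (1 + y/m) = 2.890974 / (1 + 0.034500) = 2.794562


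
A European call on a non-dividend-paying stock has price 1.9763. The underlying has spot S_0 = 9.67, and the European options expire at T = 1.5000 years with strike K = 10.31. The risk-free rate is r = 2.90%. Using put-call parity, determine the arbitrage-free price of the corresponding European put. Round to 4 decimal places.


Put-call parity: C - P = S_0 * exp(-qT) - K * exp(-rT).
S_0 * exp(-qT) = 9.6700 * 1.00000000 = 9.67000000
K * exp(-rT) = 10.3100 * 0.95743255 = 9.87112963
P = C - S*exp(-qT) + K*exp(-rT)
P = 1.9763 - 9.67000000 + 9.87112963 = 2.1774

Answer: Put price = 2.1774


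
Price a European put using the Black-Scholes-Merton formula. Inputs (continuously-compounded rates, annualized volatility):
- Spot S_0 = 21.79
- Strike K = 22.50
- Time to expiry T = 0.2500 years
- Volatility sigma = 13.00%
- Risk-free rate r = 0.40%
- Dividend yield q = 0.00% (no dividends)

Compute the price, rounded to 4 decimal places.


d1 = (ln(S/K) + (r - q + 0.5*sigma^2) * T) / (sigma * sqrt(T)) = -0.44541016
d2 = d1 - sigma * sqrt(T) = -0.51041016
exp(-rT) = 0.99900050; exp(-qT) = 1.00000000
P = K * exp(-rT) * N(-d2) - S_0 * exp(-qT) * N(-d1)
N(-d1) = 0.67198831; N(-d2) = 0.69511793
P = 22.5000 * 0.99900050 * 0.69511793 - 21.7900 * 1.00000000 * 0.67198831 = 0.9819

Answer: Price = 0.9819


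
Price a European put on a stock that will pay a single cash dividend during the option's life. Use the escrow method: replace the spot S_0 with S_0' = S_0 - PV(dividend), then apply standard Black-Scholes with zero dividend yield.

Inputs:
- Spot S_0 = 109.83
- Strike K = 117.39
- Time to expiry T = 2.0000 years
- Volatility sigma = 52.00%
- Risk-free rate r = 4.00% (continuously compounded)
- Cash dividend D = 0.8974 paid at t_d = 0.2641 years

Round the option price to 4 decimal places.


PV(D) = D * exp(-r * t_d) = 0.8974 * 0.98949160 = 0.88796976
S_0' = S_0 - PV(D) = 109.8300 - 0.88796976 = 108.94203024
d1 = (ln(S_0'/K) + (r + sigma^2/2)*T) / (sigma*sqrt(T)) = 0.37492186
d2 = d1 - sigma*sqrt(T) = -0.36046919
exp(-rT) = 0.92311635
N(-d1) = 0.35385929; N(-d2) = 0.64075185
P = K * exp(-rT) * N(-d2) - S_0' * N(-d1) = 117.3900 * 0.92311635 * 0.64075185 - 108.94203024 * 0.35385929 = 30.8847

Answer: Price = 30.8847


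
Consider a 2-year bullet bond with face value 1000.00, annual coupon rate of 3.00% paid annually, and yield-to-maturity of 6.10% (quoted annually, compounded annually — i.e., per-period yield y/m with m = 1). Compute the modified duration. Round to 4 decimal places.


Answer: Modified duration = 1.8568

Derivation:
Coupon per period c = face * coupon_rate / m = 30.000000
Periods per year m = 1; per-period yield y/m = 0.061000
Number of cashflows N = 2
Cashflows (t years, CF_t, discount factor 1/(1+y/m)^(m*t), PV):
  t = 1.0000: CF_t = 30.000000, DF = 0.942507, PV = 28.275212
  t = 2.0000: CF_t = 1030.000000, DF = 0.888320, PV = 914.969162
Price P = sum_t PV_t = 943.244374
First compute Macaulay numerator sum_t t * PV_t:
  t * PV_t at t = 1.0000: 28.275212
  t * PV_t at t = 2.0000: 1829.938324
Macaulay duration D = 1858.213536 / 943.244374 = 1.970023
Modified duration = D / (1 + y/m) = 1.970023 / (1 + 0.061000) = 1.856761


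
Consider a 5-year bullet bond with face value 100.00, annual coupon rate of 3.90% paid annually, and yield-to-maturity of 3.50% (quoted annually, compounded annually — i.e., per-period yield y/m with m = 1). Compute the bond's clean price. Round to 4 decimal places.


Answer: Price = 101.8060

Derivation:
Coupon per period c = face * coupon_rate / m = 3.900000
Periods per year m = 1; per-period yield y/m = 0.035000
Number of cashflows N = 5
Cashflows (t years, CF_t, discount factor 1/(1+y/m)^(m*t), PV):
  t = 1.0000: CF_t = 3.900000, DF = 0.966184, PV = 3.768116
  t = 2.0000: CF_t = 3.900000, DF = 0.933511, PV = 3.640692
  t = 3.0000: CF_t = 3.900000, DF = 0.901943, PV = 3.517577
  t = 4.0000: CF_t = 3.900000, DF = 0.871442, PV = 3.398625
  t = 5.0000: CF_t = 103.900000, DF = 0.841973, PV = 87.481012
Price P = sum_t PV_t = 101.806021


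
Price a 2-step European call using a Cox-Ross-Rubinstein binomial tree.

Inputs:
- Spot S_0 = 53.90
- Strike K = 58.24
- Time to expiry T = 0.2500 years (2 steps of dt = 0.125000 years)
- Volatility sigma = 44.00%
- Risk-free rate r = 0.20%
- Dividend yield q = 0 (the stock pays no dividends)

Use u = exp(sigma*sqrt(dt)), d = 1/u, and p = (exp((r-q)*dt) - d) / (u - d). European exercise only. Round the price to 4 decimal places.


Answer: Price = V(0,0) = 3.2706

Derivation:
dt = T/N = 0.125000
u = exp(sigma*sqrt(dt)) = 1.168316; d = 1/u = 0.855933
p = (exp((r-q)*dt) - d) / (u - d) = 0.461988
Discount per step: exp(-r*dt) = 0.999750
Stock lattice S(k, i) with i counting down-moves:
  k=0: S(0,0) = 53.9000
  k=1: S(1,0) = 62.9722; S(1,1) = 46.1348
  k=2: S(2,0) = 73.5715; S(2,1) = 53.9000; S(2,2) = 39.4883
Terminal payoffs V(N, i) = max(S_T - K, 0):
  V(2,0) = 15.331481; V(2,1) = 0.000000; V(2,2) = 0.000000
Backward induction: V(k, i) = exp(-r*dt) * [p * V(k+1, i) + (1-p) * V(k+1, i+1)].
  V(1,0) = exp(-r*dt) * [p*15.331481 + (1-p)*0.000000] = 7.081186
  V(1,1) = exp(-r*dt) * [p*0.000000 + (1-p)*0.000000] = 0.000000
  V(0,0) = exp(-r*dt) * [p*7.081186 + (1-p)*0.000000] = 3.270604


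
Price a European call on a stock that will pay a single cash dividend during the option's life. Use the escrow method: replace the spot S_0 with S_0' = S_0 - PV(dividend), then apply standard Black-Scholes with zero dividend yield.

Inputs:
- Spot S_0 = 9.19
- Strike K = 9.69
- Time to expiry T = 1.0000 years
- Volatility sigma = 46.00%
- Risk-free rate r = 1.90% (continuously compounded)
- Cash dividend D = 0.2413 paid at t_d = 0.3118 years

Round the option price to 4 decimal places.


PV(D) = D * exp(-r * t_d) = 0.2413 * 0.99409331 = 0.23987472
S_0' = S_0 - PV(D) = 9.1900 - 0.23987472 = 8.95012528
d1 = (ln(S_0'/K) + (r + sigma^2/2)*T) / (sigma*sqrt(T)) = 0.09863718
d2 = d1 - sigma*sqrt(T) = -0.36136282
exp(-rT) = 0.98117936
N(d1) = 0.53928683; N(d2) = 0.35891412
C = S_0' * N(d1) - K * exp(-rT) * N(d2) = 8.95012528 * 0.53928683 - 9.6900 * 0.98117936 * 0.35891412 = 1.4143

Answer: Price = 1.4143


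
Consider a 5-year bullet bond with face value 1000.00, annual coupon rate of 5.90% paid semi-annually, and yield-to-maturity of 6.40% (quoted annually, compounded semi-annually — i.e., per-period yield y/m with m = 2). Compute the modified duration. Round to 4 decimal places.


Answer: Modified duration = 4.2582

Derivation:
Coupon per period c = face * coupon_rate / m = 29.500000
Periods per year m = 2; per-period yield y/m = 0.032000
Number of cashflows N = 10
Cashflows (t years, CF_t, discount factor 1/(1+y/m)^(m*t), PV):
  t = 0.5000: CF_t = 29.500000, DF = 0.968992, PV = 28.585271
  t = 1.0000: CF_t = 29.500000, DF = 0.938946, PV = 27.698906
  t = 1.5000: CF_t = 29.500000, DF = 0.909831, PV = 26.840025
  t = 2.0000: CF_t = 29.500000, DF = 0.881620, PV = 26.007777
  t = 2.5000: CF_t = 29.500000, DF = 0.854283, PV = 25.201334
  t = 3.0000: CF_t = 29.500000, DF = 0.827793, PV = 24.419897
  t = 3.5000: CF_t = 29.500000, DF = 0.802125, PV = 23.662691
  t = 4.0000: CF_t = 29.500000, DF = 0.777253, PV = 22.928964
  t = 4.5000: CF_t = 29.500000, DF = 0.753152, PV = 22.217989
  t = 5.0000: CF_t = 1029.500000, DF = 0.729799, PV = 751.327661
Price P = sum_t PV_t = 978.890516
First compute Macaulay numerator sum_t t * PV_t:
  t * PV_t at t = 0.5000: 14.292636
  t * PV_t at t = 1.0000: 27.698906
  t * PV_t at t = 1.5000: 40.260038
  t * PV_t at t = 2.0000: 52.015553
  t * PV_t at t = 2.5000: 63.003335
  t * PV_t at t = 3.0000: 73.259692
  t * PV_t at t = 3.5000: 82.819419
  t * PV_t at t = 4.0000: 91.715857
  t * PV_t at t = 4.5000: 99.980949
  t * PV_t at t = 5.0000: 3756.638304
Macaulay duration D = 4301.684689 / 978.890516 = 4.394449
Modified duration = D / (1 + y/m) = 4.394449 / (1 + 0.032000) = 4.258187


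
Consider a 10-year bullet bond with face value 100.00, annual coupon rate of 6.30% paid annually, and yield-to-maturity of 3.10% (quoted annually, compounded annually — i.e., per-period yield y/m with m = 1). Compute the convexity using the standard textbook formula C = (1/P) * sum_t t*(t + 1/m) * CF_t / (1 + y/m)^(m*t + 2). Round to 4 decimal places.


Answer: Convexity = 76.1928

Derivation:
Coupon per period c = face * coupon_rate / m = 6.300000
Periods per year m = 1; per-period yield y/m = 0.031000
Number of cashflows N = 10
Cashflows (t years, CF_t, discount factor 1/(1+y/m)^(m*t), PV):
  t = 1.0000: CF_t = 6.300000, DF = 0.969932, PV = 6.110572
  t = 2.0000: CF_t = 6.300000, DF = 0.940768, PV = 5.926840
  t = 3.0000: CF_t = 6.300000, DF = 0.912481, PV = 5.748633
  t = 4.0000: CF_t = 6.300000, DF = 0.885045, PV = 5.575783
  t = 5.0000: CF_t = 6.300000, DF = 0.858434, PV = 5.408131
  t = 6.0000: CF_t = 6.300000, DF = 0.832622, PV = 5.245520
  t = 7.0000: CF_t = 6.300000, DF = 0.807587, PV = 5.087798
  t = 8.0000: CF_t = 6.300000, DF = 0.783305, PV = 4.934819
  t = 9.0000: CF_t = 6.300000, DF = 0.759752, PV = 4.786439
  t = 10.0000: CF_t = 106.300000, DF = 0.736908, PV = 78.333334
Price P = sum_t PV_t = 127.157871
Convexity numerator sum_t t*(t + 1/m) * CF_t / (1+y/m)^(m*t + 2):
  t = 1.0000: term = 11.497265
  t = 2.0000: term = 33.454700
  t = 3.0000: term = 64.897575
  t = 4.0000: term = 104.910403
  t = 5.0000: term = 152.633951
  t = 6.0000: term = 207.262398
  t = 7.0000: term = 268.040605
  t = 8.0000: term = 334.261527
  t = 9.0000: term = 405.263733
  t = 10.0000: term = 8106.286824
Convexity = (1/P) * sum = 9688.508981 / 127.157871 = 76.192759


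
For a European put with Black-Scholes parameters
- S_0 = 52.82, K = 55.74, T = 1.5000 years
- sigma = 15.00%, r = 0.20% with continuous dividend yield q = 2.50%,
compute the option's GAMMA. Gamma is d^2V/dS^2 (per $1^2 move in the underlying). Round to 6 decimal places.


Answer: Gamma = 0.036716

Derivation:
d1 = -0.3888326288; d2 = -0.5725443595
phi(d1) = 0.3698957981; exp(-qT) = 0.9631944177; exp(-rT) = 0.9970044955
Gamma = exp(-qT) * phi(d1) / (S * sigma * sqrt(T)) = 0.9631944177 * 0.3698957981 / (52.8200 * 0.1500 * 1.2247448714) = 0.036716


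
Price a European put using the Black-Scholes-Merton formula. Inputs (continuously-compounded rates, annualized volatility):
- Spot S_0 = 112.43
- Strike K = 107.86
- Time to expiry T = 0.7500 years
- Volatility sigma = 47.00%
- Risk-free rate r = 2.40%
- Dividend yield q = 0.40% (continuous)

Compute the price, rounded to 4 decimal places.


d1 = (ln(S/K) + (r - q + 0.5*sigma^2) * T) / (sigma * sqrt(T)) = 0.34231765
d2 = d1 - sigma * sqrt(T) = -0.06471429
exp(-rT) = 0.98216103; exp(-qT) = 0.99700450
P = K * exp(-rT) * N(-d2) - S_0 * exp(-qT) * N(-d1)
N(-d1) = 0.36605593; N(-d2) = 0.52579926
P = 107.8600 * 0.98216103 * 0.52579926 - 112.4300 * 0.99700450 * 0.36605593 = 14.6686

Answer: Price = 14.6686


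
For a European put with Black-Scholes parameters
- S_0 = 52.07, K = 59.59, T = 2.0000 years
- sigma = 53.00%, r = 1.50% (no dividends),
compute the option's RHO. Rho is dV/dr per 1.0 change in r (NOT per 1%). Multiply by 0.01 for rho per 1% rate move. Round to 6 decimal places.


Answer: Rho = -80.570070

Derivation:
d1 = 0.2348144088; d2 = -0.5147187793
phi(d1) = 0.3880941025; exp(-qT) = 1.0000000000; exp(-rT) = 0.9704455335
N(-d2) = 0.6966252257
Rho = -K*T*exp(-rT)*N(-d2) = -59.5900 * 2.0000 * 0.9704455335 * 0.6966252257 = -80.570070


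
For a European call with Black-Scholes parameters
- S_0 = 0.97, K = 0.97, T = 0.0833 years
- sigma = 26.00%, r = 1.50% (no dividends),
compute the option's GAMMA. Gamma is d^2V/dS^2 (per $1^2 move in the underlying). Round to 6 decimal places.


Answer: Gamma = 5.472746

Derivation:
d1 = 0.0541712647; d2 = -0.0208692577
phi(d1) = 0.3983573564; exp(-qT) = 1.0000000000; exp(-rT) = 0.9987512803
Gamma = exp(-qT) * phi(d1) / (S * sigma * sqrt(T)) = 1.0000000000 * 0.3983573564 / (0.9700 * 0.2600 * 0.2886173938) = 5.472746


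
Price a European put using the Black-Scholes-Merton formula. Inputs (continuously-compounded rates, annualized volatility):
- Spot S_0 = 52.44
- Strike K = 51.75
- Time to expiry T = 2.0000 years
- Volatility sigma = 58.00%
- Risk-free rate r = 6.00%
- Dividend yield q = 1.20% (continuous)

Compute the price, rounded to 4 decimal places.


Answer: Price = 12.9318

Derivation:
d1 = (ln(S/K) + (r - q + 0.5*sigma^2) * T) / (sigma * sqrt(T)) = 0.54330821
d2 = d1 - sigma * sqrt(T) = -0.27693566
exp(-rT) = 0.88692044; exp(-qT) = 0.97628571
P = K * exp(-rT) * N(-d2) - S_0 * exp(-qT) * N(-d1)
N(-d1) = 0.29345881; N(-d2) = 0.60908524
P = 51.7500 * 0.88692044 * 0.60908524 - 52.4400 * 0.97628571 * 0.29345881 = 12.9318


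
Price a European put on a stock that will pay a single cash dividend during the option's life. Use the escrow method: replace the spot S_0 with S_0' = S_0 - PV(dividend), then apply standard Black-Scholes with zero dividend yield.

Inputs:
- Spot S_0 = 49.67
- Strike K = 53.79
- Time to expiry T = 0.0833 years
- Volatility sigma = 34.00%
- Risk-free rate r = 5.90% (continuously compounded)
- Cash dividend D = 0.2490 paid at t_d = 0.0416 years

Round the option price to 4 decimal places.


PV(D) = D * exp(-r * t_d) = 0.2490 * 0.99754861 = 0.24838960
S_0' = S_0 - PV(D) = 49.6700 - 0.24838960 = 49.42161040
d1 = (ln(S_0'/K) + (r + sigma^2/2)*T) / (sigma*sqrt(T)) = -0.76399079
d2 = d1 - sigma*sqrt(T) = -0.86212070
exp(-rT) = 0.99509736
N(-d1) = 0.77756363; N(-d2) = 0.80568945
P = K * exp(-rT) * N(-d2) - S_0' * N(-d1) = 53.7900 * 0.99509736 * 0.80568945 - 49.42161040 * 0.77756363 = 4.6971

Answer: Price = 4.6971


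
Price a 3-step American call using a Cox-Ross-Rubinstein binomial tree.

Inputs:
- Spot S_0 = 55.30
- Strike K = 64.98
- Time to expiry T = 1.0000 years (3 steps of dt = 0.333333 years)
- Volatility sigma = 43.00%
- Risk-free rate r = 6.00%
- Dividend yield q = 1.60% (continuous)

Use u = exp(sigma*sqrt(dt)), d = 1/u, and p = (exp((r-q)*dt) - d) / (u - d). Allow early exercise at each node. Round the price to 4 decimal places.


Answer: Price = V(0,0) = 6.9022

Derivation:
dt = T/N = 0.333333
u = exp(sigma*sqrt(dt)) = 1.281794; d = 1/u = 0.780157
p = (exp((r-q)*dt) - d) / (u - d) = 0.467705
Discount per step: exp(-r*dt) = 0.980199
Stock lattice S(k, i) with i counting down-moves:
  k=0: S(0,0) = 55.3000
  k=1: S(1,0) = 70.8832; S(1,1) = 43.1427
  k=2: S(2,0) = 90.8577; S(2,1) = 55.3000; S(2,2) = 33.6580
  k=3: S(3,0) = 116.4608; S(3,1) = 70.8832; S(3,2) = 43.1427; S(3,3) = 26.2585
Terminal payoffs V(N, i) = max(S_T - K, 0):
  V(3,0) = 51.480802; V(3,1) = 5.903205; V(3,2) = 0.000000; V(3,3) = 0.000000
Backward induction: V(k, i) = exp(-r*dt) * [p * V(k+1, i) + (1-p) * V(k+1, i+1)]; then take max(V_cont, immediate exercise) for American.
  V(2,0) = exp(-r*dt) * [p*51.480802 + (1-p)*5.903205] = 26.681069; exercise = 25.877663; V(2,0) = max -> 26.681069
  V(2,1) = exp(-r*dt) * [p*5.903205 + (1-p)*0.000000] = 2.706286; exercise = 0.000000; V(2,1) = max -> 2.706286
  V(2,2) = exp(-r*dt) * [p*0.000000 + (1-p)*0.000000] = 0.000000; exercise = 0.000000; V(2,2) = max -> 0.000000
  V(1,0) = exp(-r*dt) * [p*26.681069 + (1-p)*2.706286] = 13.643783; exercise = 5.903205; V(1,0) = max -> 13.643783
  V(1,1) = exp(-r*dt) * [p*2.706286 + (1-p)*0.000000] = 1.240679; exercise = 0.000000; V(1,1) = max -> 1.240679
  V(0,0) = exp(-r*dt) * [p*13.643783 + (1-p)*1.240679] = 6.902235; exercise = 0.000000; V(0,0) = max -> 6.902235
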